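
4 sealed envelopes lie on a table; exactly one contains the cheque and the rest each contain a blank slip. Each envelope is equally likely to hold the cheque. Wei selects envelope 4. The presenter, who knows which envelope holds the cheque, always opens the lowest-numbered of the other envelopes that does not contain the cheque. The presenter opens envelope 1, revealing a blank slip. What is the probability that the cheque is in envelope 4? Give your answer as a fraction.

1/3

Consider each possible location of the cheque in turn.
If it is in envelope 1 (prior 1/4): the presenter opened envelope 1, so this case is ruled out; weight (1/4)·0 = 0.
If it is in any of envelopes 2, 3, and 4 (prior 1/4 each): envelope 1 is the lowest-numbered option available, probability 1; weight (1/4)·1 = 1/4 each.
The weights sum to 3/4.
So P(the cheque in envelope 4 | the presenter opened envelope 1) = (1/4) / (3/4) = 1/3.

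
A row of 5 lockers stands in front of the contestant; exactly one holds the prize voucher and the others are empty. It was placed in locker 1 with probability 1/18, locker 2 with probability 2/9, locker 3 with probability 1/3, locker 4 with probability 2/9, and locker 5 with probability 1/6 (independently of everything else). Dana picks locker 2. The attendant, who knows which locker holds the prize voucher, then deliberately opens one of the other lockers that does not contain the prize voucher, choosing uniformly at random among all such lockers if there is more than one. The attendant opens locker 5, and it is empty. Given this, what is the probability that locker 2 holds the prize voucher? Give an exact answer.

3/14

Consider each possible location of the prize voucher in turn.
If it is in locker 1 (prior 1/18): the attendant has 3 equally likely choices, so probability 1/3; weight (1/18)·(1/3) = 1/54.
If it is in locker 2 (prior 2/9): the attendant has 4 equally likely choices, so probability 1/4; weight (2/9)·(1/4) = 1/18.
If it is in locker 3 (prior 1/3): the attendant has 3 equally likely choices, so probability 1/3; weight (1/3)·(1/3) = 1/9.
If it is in locker 4 (prior 2/9): the attendant has 3 equally likely choices, so probability 1/3; weight (2/9)·(1/3) = 2/27.
If it is in locker 5 (prior 1/6): the attendant opened locker 5, so this case is ruled out; weight (1/6)·0 = 0.
The weights sum to 7/27.
So P(the prize voucher in locker 2 | the attendant opened locker 5) = (1/18) / (7/27) = 3/14.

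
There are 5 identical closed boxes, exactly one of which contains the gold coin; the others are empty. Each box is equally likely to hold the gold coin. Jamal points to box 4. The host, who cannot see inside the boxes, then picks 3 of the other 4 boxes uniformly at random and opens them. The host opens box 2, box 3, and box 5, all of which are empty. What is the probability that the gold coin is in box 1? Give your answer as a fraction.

Because the host chose which boxes to open without knowing where the gold coin is, the choice is independent of the prize location. Learning that none of the 3 opened boxes holds the gold coin simply rules out those 3 locations and leaves the remaining 2 boxes still equally likely by symmetry.
So P(the gold coin in box 1) = 1/2.

1/2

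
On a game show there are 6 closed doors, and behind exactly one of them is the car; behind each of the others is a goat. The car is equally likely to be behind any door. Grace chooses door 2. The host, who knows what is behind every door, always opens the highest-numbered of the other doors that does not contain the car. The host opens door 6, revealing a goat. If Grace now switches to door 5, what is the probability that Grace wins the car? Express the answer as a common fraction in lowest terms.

1/5

Apply Bayes' rule, conditioning on where the car actually is.
If it is behind any of doors 1, 2, 3, 4, and 5 (prior 1/6 each): door 6 is the highest-numbered option available, probability 1; weight (1/6)·1 = 1/6 each.
If it is behind door 6 (prior 1/6): the host opened door 6, so this case is ruled out; weight (1/6)·0 = 0.
The weights sum to 5/6.
So P(the car behind door 5 | the host opened door 6) = (1/6) / (5/6) = 1/5.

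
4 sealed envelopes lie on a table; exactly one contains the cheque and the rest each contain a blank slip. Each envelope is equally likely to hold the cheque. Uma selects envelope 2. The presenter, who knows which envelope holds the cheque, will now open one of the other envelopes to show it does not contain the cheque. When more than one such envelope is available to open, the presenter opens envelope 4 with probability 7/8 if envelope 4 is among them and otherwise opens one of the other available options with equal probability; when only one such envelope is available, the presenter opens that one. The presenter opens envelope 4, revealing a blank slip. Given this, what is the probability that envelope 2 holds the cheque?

Apply Bayes' rule, conditioning on where the cheque actually is.
If it is in any of envelopes 1, 2, and 3 (prior 1/4 each): envelope 4 is available, opened with probability 7/8; weight (1/4)·(7/8) = 7/32 each.
If it is in envelope 4 (prior 1/4): the presenter opened envelope 4, so this case is ruled out; weight (1/4)·0 = 0.
The weights sum to 21/32.
So P(the cheque in envelope 2 | the presenter opened envelope 4) = (7/32) / (21/32) = 1/3.

1/3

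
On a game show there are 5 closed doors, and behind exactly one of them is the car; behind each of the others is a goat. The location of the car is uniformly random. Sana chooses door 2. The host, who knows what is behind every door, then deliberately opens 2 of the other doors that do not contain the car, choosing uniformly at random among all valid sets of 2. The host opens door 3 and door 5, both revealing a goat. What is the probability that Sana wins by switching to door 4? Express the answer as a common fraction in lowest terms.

Consider each possible location of the car in turn.
If it is behind either of doors 1 and 4 (prior 1/5 each): the host has 3 equally likely choices, so probability 1/3; weight (1/5)·(1/3) = 1/15 each.
If it is behind door 2 (prior 1/5): the host has 6 equally likely choices, so probability 1/6; weight (1/5)·(1/6) = 1/30.
If it is behind either of doors 3 and 5 (prior 1/5 each): that door was opened and seen not to hold the prize — ruled out; weight (1/5)·0 = 0 each.
The weights sum to 1/6.
So P(the car behind door 4 | the host opened door 3 and door 5) = (1/15) / (1/6) = 2/5.

2/5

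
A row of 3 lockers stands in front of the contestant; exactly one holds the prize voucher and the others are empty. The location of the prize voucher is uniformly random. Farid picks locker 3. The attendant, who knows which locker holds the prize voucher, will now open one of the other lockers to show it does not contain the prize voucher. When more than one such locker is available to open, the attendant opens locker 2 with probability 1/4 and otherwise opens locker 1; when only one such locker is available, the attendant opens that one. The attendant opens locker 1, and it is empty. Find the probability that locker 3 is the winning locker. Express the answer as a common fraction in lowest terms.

Condition on the true location of the prize voucher.
If it is in locker 1 (prior 1/3): the attendant opened locker 1, so this case is ruled out; weight (1/3)·0 = 0.
If it is in locker 2 (prior 1/3): only locker 1 is available, probability 1; weight (1/3)·1 = 1/3.
If it is in locker 3 (prior 1/3): locker 2 is available but not opened, probability 3/4; weight (1/3)·(3/4) = 1/4.
The weights sum to 7/12.
So P(the prize voucher in locker 3 | the attendant opened locker 1) = (1/4) / (7/12) = 3/7.

3/7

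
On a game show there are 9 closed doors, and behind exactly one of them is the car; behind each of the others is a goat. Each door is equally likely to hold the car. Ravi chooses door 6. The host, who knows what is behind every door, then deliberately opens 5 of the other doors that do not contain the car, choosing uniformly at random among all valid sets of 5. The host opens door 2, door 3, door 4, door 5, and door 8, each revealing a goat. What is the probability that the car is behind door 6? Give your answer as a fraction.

1/9

Consider each possible location of the car in turn.
If it is behind any of doors 1, 7, and 9 (prior 1/9 each): the host has 21 equally likely choices, so probability 1/21; weight (1/9)·(1/21) = 1/189 each.
If it is behind any of doors 2, 3, 4, 5, and 8 (prior 1/9 each): that door was opened and seen not to hold the prize — ruled out; weight (1/9)·0 = 0 each.
If it is behind door 6 (prior 1/9): the host has 56 equally likely choices, so probability 1/56; weight (1/9)·(1/56) = 1/504.
The weights sum to 1/56.
So P(the car behind door 6 | the host opened door 2, door 3, door 4, door 5, and door 8) = (1/504) / (1/56) = 1/9.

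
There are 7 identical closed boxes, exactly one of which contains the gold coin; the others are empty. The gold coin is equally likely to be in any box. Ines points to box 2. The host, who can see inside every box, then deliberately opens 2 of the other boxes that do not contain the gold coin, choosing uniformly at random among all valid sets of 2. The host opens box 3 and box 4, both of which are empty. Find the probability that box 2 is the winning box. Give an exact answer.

1/7

Apply Bayes' rule, conditioning on where the gold coin actually is.
If it is in any of boxes 1, 5, 6, and 7 (prior 1/7 each): the host has 10 equally likely choices, so probability 1/10; weight (1/7)·(1/10) = 1/70 each.
If it is in box 2 (prior 1/7): the host has 15 equally likely choices, so probability 1/15; weight (1/7)·(1/15) = 1/105.
If it is in either of boxes 3 and 4 (prior 1/7 each): that box was opened and seen not to hold the prize — ruled out; weight (1/7)·0 = 0 each.
The weights sum to 1/15.
So P(the gold coin in box 2 | the host opened box 3 and box 4) = (1/105) / (1/15) = 1/7.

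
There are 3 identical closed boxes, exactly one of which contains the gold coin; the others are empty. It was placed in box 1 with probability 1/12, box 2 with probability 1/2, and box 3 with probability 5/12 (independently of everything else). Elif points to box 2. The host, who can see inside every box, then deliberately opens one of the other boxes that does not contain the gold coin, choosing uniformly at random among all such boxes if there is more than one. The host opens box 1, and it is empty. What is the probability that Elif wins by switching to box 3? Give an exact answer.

5/8

Condition on the true location of the gold coin.
If it is in box 1 (prior 1/12): the host opened box 1, so this case is ruled out; weight (1/12)·0 = 0.
If it is in box 2 (prior 1/2): the host has 2 equally likely choices, so probability 1/2; weight (1/2)·(1/2) = 1/4.
If it is in box 3 (prior 5/12): the host has no choice, probability 1; weight (5/12)·1 = 5/12.
The weights sum to 2/3.
So P(the gold coin in box 3 | the host opened box 1) = (5/12) / (2/3) = 5/8.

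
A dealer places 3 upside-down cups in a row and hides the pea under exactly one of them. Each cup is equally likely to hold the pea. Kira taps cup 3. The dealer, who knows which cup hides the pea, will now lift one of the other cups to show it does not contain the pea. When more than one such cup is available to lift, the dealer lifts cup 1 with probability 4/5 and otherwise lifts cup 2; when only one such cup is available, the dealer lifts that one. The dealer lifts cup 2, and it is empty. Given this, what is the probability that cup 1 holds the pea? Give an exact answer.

Condition on the true location of the pea.
If it is under cup 1 (prior 1/3): only cup 2 is available, probability 1; weight (1/3)·1 = 1/3.
If it is under cup 2 (prior 1/3): the dealer opened cup 2, so this case is ruled out; weight (1/3)·0 = 0.
If it is under cup 3 (prior 1/3): cup 1 is available but not opened, probability 1/5; weight (1/3)·(1/5) = 1/15.
The weights sum to 2/5.
So P(the pea under cup 1 | the dealer opened cup 2) = (1/3) / (2/5) = 5/6.

5/6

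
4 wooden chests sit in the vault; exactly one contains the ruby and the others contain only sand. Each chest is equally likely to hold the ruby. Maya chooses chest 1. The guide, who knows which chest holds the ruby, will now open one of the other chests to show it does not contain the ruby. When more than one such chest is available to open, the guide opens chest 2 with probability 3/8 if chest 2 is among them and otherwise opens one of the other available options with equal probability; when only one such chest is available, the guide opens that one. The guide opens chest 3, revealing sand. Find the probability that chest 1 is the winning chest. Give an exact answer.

5/23

Condition on the true location of the ruby.
If it is in chest 1 (prior 1/4): chest 2 is available but not opened; chest 3 gets probability (1 − 3/8)/2 = 5/16; weight (1/4)·(5/16) = 5/64.
If it is in chest 2 (prior 1/4): chest 2 holds the prize so is unavailable; the guide chooses uniformly among the 2 others, probability 1/2; weight (1/4)·(1/2) = 1/8.
If it is in chest 3 (prior 1/4): the guide opened chest 3, so this case is ruled out; weight (1/4)·0 = 0.
If it is in chest 4 (prior 1/4): chest 2 is available but not opened, probability 5/8; weight (1/4)·(5/8) = 5/32.
The weights sum to 23/64.
So P(the ruby in chest 1 | the guide opened chest 3) = (5/64) / (23/64) = 5/23.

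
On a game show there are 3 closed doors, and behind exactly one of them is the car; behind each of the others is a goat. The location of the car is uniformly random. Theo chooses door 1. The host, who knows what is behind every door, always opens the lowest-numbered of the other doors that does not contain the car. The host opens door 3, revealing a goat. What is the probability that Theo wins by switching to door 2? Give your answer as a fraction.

Condition on the true location of the car.
If it is behind door 1 (prior 1/3): the host would have opened door 2 instead, probability 0; weight (1/3)·0 = 0.
If it is behind door 2 (prior 1/3): door 3 is the lowest-numbered option available, probability 1; weight (1/3)·1 = 1/3.
If it is behind door 3 (prior 1/3): the host opened door 3, so this case is ruled out; weight (1/3)·0 = 0.
The weights sum to 1/3.
So P(the car behind door 2 | the host opened door 3) = (1/3) / (1/3) = 1.

1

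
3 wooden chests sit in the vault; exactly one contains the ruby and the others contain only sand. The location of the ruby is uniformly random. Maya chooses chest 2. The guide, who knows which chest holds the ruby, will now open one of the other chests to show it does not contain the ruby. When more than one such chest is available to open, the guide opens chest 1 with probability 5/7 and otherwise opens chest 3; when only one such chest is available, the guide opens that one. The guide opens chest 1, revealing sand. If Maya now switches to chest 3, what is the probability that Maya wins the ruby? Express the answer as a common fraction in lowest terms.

7/12

Apply Bayes' rule, conditioning on where the ruby actually is.
If it is in chest 1 (prior 1/3): the guide opened chest 1, so this case is ruled out; weight (1/3)·0 = 0.
If it is in chest 2 (prior 1/3): chest 1 is available, opened with probability 5/7; weight (1/3)·(5/7) = 5/21.
If it is in chest 3 (prior 1/3): only chest 1 is available, probability 1; weight (1/3)·1 = 1/3.
The weights sum to 4/7.
So P(the ruby in chest 3 | the guide opened chest 1) = (1/3) / (4/7) = 7/12.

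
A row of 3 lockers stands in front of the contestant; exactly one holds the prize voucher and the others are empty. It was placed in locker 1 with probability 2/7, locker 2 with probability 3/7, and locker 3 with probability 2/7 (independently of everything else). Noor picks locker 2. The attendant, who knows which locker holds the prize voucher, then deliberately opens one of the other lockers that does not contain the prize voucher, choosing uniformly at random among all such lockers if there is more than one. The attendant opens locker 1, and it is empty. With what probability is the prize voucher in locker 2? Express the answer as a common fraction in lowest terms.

Condition on the true location of the prize voucher.
If it is in locker 1 (prior 2/7): the attendant opened locker 1, so this case is ruled out; weight (2/7)·0 = 0.
If it is in locker 2 (prior 3/7): the attendant has 2 equally likely choices, so probability 1/2; weight (3/7)·(1/2) = 3/14.
If it is in locker 3 (prior 2/7): the attendant has no choice, probability 1; weight (2/7)·1 = 2/7.
The weights sum to 1/2.
So P(the prize voucher in locker 2 | the attendant opened locker 1) = (3/14) / (1/2) = 3/7.

3/7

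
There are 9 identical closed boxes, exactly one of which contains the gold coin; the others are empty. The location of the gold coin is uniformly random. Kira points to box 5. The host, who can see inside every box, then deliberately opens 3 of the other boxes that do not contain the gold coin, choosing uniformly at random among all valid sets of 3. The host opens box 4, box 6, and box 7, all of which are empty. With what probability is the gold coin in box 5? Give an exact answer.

Apply Bayes' rule, conditioning on where the gold coin actually is.
If it is in any of boxes 1, 2, 3, 8, and 9 (prior 1/9 each): the host has 35 equally likely choices, so probability 1/35; weight (1/9)·(1/35) = 1/315 each.
If it is in any of boxes 4, 6, and 7 (prior 1/9 each): that box was opened and seen not to hold the prize — ruled out; weight (1/9)·0 = 0 each.
If it is in box 5 (prior 1/9): the host has 56 equally likely choices, so probability 1/56; weight (1/9)·(1/56) = 1/504.
The weights sum to 1/56.
So P(the gold coin in box 5 | the host opened box 4, box 6, and box 7) = (1/504) / (1/56) = 1/9.

1/9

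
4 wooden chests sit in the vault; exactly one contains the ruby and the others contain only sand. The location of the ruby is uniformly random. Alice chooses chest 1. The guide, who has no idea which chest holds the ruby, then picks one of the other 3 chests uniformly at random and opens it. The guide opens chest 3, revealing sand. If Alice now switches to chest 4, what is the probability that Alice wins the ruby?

Condition on the true location of the ruby.
If it is in any of chests 1, 2, and 4 (prior 1/4 each): the guide picks chest 3 with probability 1/3 regardless, and it is not the prize; weight (1/4)·(1/3) = 1/12 each.
If it is in chest 3 (prior 1/4): the guide opened chest 3, so this case is ruled out; weight (1/4)·0 = 0.
The weights sum to 1/4.
So P(the ruby in chest 4 | the guide opened chest 3) = (1/12) / (1/4) = 1/3.

1/3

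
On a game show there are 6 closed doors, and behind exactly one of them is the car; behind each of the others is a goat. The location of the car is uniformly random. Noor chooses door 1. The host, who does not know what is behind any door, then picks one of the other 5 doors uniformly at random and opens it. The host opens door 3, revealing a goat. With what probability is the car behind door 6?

Condition on the true location of the car.
If it is behind any of doors 1, 2, 4, 5, and 6 (prior 1/6 each): the host picks door 3 with probability 1/5 regardless, and it is not the prize; weight (1/6)·(1/5) = 1/30 each.
If it is behind door 3 (prior 1/6): the host opened door 3, so this case is ruled out; weight (1/6)·0 = 0.
The weights sum to 1/6.
So P(the car behind door 6 | the host opened door 3) = (1/30) / (1/6) = 1/5.

1/5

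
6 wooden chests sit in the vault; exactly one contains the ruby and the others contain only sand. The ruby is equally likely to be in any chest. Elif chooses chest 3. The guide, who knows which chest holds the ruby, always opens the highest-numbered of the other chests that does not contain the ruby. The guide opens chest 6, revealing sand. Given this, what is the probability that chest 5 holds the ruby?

1/5

Condition on the true location of the ruby.
If it is in any of chests 1, 2, 3, 4, and 5 (prior 1/6 each): chest 6 is the highest-numbered option available, probability 1; weight (1/6)·1 = 1/6 each.
If it is in chest 6 (prior 1/6): the guide opened chest 6, so this case is ruled out; weight (1/6)·0 = 0.
The weights sum to 5/6.
So P(the ruby in chest 5 | the guide opened chest 6) = (1/6) / (5/6) = 1/5.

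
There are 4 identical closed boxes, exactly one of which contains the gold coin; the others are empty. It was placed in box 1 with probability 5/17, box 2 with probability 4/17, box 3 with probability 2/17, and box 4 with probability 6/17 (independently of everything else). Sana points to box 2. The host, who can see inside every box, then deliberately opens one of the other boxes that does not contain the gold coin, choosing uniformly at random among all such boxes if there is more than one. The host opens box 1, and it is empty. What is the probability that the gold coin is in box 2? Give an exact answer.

Consider each possible location of the gold coin in turn.
If it is in box 1 (prior 5/17): the host opened box 1, so this case is ruled out; weight (5/17)·0 = 0.
If it is in box 2 (prior 4/17): the host has 3 equally likely choices, so probability 1/3; weight (4/17)·(1/3) = 4/51.
If it is in box 3 (prior 2/17): the host has 2 equally likely choices, so probability 1/2; weight (2/17)·(1/2) = 1/17.
If it is in box 4 (prior 6/17): the host has 2 equally likely choices, so probability 1/2; weight (6/17)·(1/2) = 3/17.
The weights sum to 16/51.
So P(the gold coin in box 2 | the host opened box 1) = (4/51) / (16/51) = 1/4.

1/4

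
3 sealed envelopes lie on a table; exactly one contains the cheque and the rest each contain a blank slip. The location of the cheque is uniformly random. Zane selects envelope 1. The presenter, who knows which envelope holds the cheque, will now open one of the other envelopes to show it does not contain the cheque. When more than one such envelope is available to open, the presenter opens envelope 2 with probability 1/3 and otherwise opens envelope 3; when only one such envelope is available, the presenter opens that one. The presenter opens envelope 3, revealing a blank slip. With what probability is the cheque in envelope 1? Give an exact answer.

Apply Bayes' rule, conditioning on where the cheque actually is.
If it is in envelope 1 (prior 1/3): envelope 2 is available but not opened, probability 2/3; weight (1/3)·(2/3) = 2/9.
If it is in envelope 2 (prior 1/3): only envelope 3 is available, probability 1; weight (1/3)·1 = 1/3.
If it is in envelope 3 (prior 1/3): the presenter opened envelope 3, so this case is ruled out; weight (1/3)·0 = 0.
The weights sum to 5/9.
So P(the cheque in envelope 1 | the presenter opened envelope 3) = (2/9) / (5/9) = 2/5.

2/5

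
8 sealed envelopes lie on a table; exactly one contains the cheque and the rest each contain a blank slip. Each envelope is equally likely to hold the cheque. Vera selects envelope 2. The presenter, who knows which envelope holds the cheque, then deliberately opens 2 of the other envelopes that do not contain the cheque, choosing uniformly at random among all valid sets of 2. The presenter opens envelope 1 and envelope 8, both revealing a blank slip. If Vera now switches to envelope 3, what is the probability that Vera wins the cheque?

7/40

Consider each possible location of the cheque in turn.
If it is in either of envelopes 1 and 8 (prior 1/8 each): that envelope was opened and seen not to hold the prize — ruled out; weight (1/8)·0 = 0 each.
If it is in envelope 2 (prior 1/8): the presenter has 21 equally likely choices, so probability 1/21; weight (1/8)·(1/21) = 1/168.
If it is in any of envelopes 3, 4, 5, 6, and 7 (prior 1/8 each): the presenter has 15 equally likely choices, so probability 1/15; weight (1/8)·(1/15) = 1/120 each.
The weights sum to 1/21.
So P(the cheque in envelope 3 | the presenter opened envelope 1 and envelope 8) = (1/120) / (1/21) = 7/40.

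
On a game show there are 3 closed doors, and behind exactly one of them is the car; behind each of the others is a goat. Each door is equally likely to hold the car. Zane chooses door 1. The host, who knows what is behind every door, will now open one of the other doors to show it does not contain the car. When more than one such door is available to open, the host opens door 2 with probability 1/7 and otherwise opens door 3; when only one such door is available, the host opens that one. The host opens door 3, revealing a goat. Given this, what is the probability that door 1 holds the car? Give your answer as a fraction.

6/13

Apply Bayes' rule, conditioning on where the car actually is.
If it is behind door 1 (prior 1/3): door 2 is available but not opened, probability 6/7; weight (1/3)·(6/7) = 2/7.
If it is behind door 2 (prior 1/3): only door 3 is available, probability 1; weight (1/3)·1 = 1/3.
If it is behind door 3 (prior 1/3): the host opened door 3, so this case is ruled out; weight (1/3)·0 = 0.
The weights sum to 13/21.
So P(the car behind door 1 | the host opened door 3) = (2/7) / (13/21) = 6/13.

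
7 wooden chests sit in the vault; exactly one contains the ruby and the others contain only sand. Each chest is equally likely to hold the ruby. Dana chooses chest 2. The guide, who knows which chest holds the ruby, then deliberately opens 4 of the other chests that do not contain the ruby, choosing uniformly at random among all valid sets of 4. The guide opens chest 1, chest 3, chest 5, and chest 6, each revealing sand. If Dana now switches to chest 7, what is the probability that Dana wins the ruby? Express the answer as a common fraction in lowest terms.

3/7

Consider each possible location of the ruby in turn.
If it is in any of chests 1, 3, 5, and 6 (prior 1/7 each): that chest was opened and seen not to hold the prize — ruled out; weight (1/7)·0 = 0 each.
If it is in chest 2 (prior 1/7): the guide has 15 equally likely choices, so probability 1/15; weight (1/7)·(1/15) = 1/105.
If it is in either of chests 4 and 7 (prior 1/7 each): the guide has 5 equally likely choices, so probability 1/5; weight (1/7)·(1/5) = 1/35 each.
The weights sum to 1/15.
So P(the ruby in chest 7 | the guide opened chest 1, chest 3, chest 5, and chest 6) = (1/35) / (1/15) = 3/7.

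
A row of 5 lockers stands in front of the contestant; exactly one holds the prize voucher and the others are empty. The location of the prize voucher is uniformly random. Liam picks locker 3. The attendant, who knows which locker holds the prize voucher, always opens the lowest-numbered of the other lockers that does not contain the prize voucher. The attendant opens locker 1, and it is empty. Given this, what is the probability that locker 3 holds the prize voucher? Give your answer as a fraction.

1/4

Consider each possible location of the prize voucher in turn.
If it is in locker 1 (prior 1/5): the attendant opened locker 1, so this case is ruled out; weight (1/5)·0 = 0.
If it is in any of lockers 2, 3, 4, and 5 (prior 1/5 each): locker 1 is the lowest-numbered option available, probability 1; weight (1/5)·1 = 1/5 each.
The weights sum to 4/5.
So P(the prize voucher in locker 3 | the attendant opened locker 1) = (1/5) / (4/5) = 1/4.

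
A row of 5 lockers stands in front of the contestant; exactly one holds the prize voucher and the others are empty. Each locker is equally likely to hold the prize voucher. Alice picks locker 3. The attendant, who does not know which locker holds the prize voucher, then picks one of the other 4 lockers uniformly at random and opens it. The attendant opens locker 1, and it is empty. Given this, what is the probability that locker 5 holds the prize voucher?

Consider each possible location of the prize voucher in turn.
If it is in locker 1 (prior 1/5): the attendant opened locker 1, so this case is ruled out; weight (1/5)·0 = 0.
If it is in any of lockers 2, 3, 4, and 5 (prior 1/5 each): the attendant picks locker 1 with probability 1/4 regardless, and it is not the prize; weight (1/5)·(1/4) = 1/20 each.
The weights sum to 1/5.
So P(the prize voucher in locker 5 | the attendant opened locker 1) = (1/20) / (1/5) = 1/4.

1/4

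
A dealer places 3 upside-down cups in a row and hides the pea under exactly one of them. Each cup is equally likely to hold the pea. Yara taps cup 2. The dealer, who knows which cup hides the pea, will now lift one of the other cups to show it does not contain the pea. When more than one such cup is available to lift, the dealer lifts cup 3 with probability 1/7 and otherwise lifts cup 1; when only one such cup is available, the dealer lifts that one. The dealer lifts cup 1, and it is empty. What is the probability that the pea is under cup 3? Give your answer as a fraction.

7/13

Apply Bayes' rule, conditioning on where the pea actually is.
If it is under cup 1 (prior 1/3): the dealer opened cup 1, so this case is ruled out; weight (1/3)·0 = 0.
If it is under cup 2 (prior 1/3): cup 3 is available but not opened, probability 6/7; weight (1/3)·(6/7) = 2/7.
If it is under cup 3 (prior 1/3): only cup 1 is available, probability 1; weight (1/3)·1 = 1/3.
The weights sum to 13/21.
So P(the pea under cup 3 | the dealer opened cup 1) = (1/3) / (13/21) = 7/13.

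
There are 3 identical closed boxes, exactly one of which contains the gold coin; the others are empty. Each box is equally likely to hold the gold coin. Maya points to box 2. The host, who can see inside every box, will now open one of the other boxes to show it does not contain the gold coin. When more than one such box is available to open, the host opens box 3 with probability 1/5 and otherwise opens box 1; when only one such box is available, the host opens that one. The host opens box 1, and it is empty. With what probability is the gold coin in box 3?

Apply Bayes' rule, conditioning on where the gold coin actually is.
If it is in box 1 (prior 1/3): the host opened box 1, so this case is ruled out; weight (1/3)·0 = 0.
If it is in box 2 (prior 1/3): box 3 is available but not opened, probability 4/5; weight (1/3)·(4/5) = 4/15.
If it is in box 3 (prior 1/3): only box 1 is available, probability 1; weight (1/3)·1 = 1/3.
The weights sum to 3/5.
So P(the gold coin in box 3 | the host opened box 1) = (1/3) / (3/5) = 5/9.

5/9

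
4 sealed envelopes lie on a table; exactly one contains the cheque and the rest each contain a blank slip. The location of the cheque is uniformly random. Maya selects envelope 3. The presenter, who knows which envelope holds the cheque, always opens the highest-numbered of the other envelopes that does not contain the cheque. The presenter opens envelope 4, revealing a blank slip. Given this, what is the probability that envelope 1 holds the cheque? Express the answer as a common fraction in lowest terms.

1/3

Condition on the true location of the cheque.
If it is in any of envelopes 1, 2, and 3 (prior 1/4 each): envelope 4 is the highest-numbered option available, probability 1; weight (1/4)·1 = 1/4 each.
If it is in envelope 4 (prior 1/4): the presenter opened envelope 4, so this case is ruled out; weight (1/4)·0 = 0.
The weights sum to 3/4.
So P(the cheque in envelope 1 | the presenter opened envelope 4) = (1/4) / (3/4) = 1/3.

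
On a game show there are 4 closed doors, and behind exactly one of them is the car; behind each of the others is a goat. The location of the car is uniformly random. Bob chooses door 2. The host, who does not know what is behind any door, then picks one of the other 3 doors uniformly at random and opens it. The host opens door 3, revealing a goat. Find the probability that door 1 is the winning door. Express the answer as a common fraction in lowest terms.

Because the host chose which door to open without knowing where the car is, the choice is independent of the prize location. Learning that door 3 does not hold the car simply rules out that one location and leaves the remaining 3 doors still equally likely by symmetry.
So P(the car behind door 1) = 1/3.

1/3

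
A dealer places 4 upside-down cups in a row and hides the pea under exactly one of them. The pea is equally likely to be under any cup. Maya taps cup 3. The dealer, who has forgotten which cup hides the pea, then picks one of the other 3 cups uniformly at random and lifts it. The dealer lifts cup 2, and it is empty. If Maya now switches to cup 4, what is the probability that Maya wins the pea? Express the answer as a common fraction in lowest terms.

Condition on the true location of the pea.
If it is under any of cups 1, 3, and 4 (prior 1/4 each): the dealer picks cup 2 with probability 1/3 regardless, and it is not the prize; weight (1/4)·(1/3) = 1/12 each.
If it is under cup 2 (prior 1/4): the dealer opened cup 2, so this case is ruled out; weight (1/4)·0 = 0.
The weights sum to 1/4.
So P(the pea under cup 4 | the dealer opened cup 2) = (1/12) / (1/4) = 1/3.

1/3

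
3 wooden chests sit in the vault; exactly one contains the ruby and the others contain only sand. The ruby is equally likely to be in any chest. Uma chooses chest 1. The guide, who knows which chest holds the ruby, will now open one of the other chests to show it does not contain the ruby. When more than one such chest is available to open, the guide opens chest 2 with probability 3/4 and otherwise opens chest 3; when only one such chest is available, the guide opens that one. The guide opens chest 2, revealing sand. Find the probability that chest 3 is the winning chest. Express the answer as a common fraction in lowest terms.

Apply Bayes' rule, conditioning on where the ruby actually is.
If it is in chest 1 (prior 1/3): chest 2 is available, opened with probability 3/4; weight (1/3)·(3/4) = 1/4.
If it is in chest 2 (prior 1/3): the guide opened chest 2, so this case is ruled out; weight (1/3)·0 = 0.
If it is in chest 3 (prior 1/3): only chest 2 is available, probability 1; weight (1/3)·1 = 1/3.
The weights sum to 7/12.
So P(the ruby in chest 3 | the guide opened chest 2) = (1/3) / (7/12) = 4/7.

4/7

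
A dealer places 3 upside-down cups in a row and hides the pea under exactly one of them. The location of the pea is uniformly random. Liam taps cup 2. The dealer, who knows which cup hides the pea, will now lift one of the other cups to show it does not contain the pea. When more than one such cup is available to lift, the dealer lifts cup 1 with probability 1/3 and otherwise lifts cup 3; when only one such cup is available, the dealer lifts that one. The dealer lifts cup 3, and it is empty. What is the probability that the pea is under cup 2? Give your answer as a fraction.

2/5

Apply Bayes' rule, conditioning on where the pea actually is.
If it is under cup 1 (prior 1/3): only cup 3 is available, probability 1; weight (1/3)·1 = 1/3.
If it is under cup 2 (prior 1/3): cup 1 is available but not opened, probability 2/3; weight (1/3)·(2/3) = 2/9.
If it is under cup 3 (prior 1/3): the dealer opened cup 3, so this case is ruled out; weight (1/3)·0 = 0.
The weights sum to 5/9.
So P(the pea under cup 2 | the dealer opened cup 3) = (2/9) / (5/9) = 2/5.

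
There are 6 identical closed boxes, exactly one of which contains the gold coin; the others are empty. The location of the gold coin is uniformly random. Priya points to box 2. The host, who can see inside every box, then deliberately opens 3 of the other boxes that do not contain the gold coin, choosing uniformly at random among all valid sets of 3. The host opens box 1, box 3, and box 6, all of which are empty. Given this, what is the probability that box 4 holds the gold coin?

5/12

Consider each possible location of the gold coin in turn.
If it is in any of boxes 1, 3, and 6 (prior 1/6 each): that box was opened and seen not to hold the prize — ruled out; weight (1/6)·0 = 0 each.
If it is in box 2 (prior 1/6): the host has 10 equally likely choices, so probability 1/10; weight (1/6)·(1/10) = 1/60.
If it is in either of boxes 4 and 5 (prior 1/6 each): the host has 4 equally likely choices, so probability 1/4; weight (1/6)·(1/4) = 1/24 each.
The weights sum to 1/10.
So P(the gold coin in box 4 | the host opened box 1, box 3, and box 6) = (1/24) / (1/10) = 5/12.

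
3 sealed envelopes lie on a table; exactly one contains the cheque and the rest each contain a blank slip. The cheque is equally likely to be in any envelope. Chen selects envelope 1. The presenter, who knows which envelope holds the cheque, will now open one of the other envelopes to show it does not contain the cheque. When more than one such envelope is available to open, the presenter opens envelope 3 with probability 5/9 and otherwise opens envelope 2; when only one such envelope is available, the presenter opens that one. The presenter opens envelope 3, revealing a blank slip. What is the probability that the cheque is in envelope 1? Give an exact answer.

Condition on the true location of the cheque.
If it is in envelope 1 (prior 1/3): envelope 3 is available, opened with probability 5/9; weight (1/3)·(5/9) = 5/27.
If it is in envelope 2 (prior 1/3): only envelope 3 is available, probability 1; weight (1/3)·1 = 1/3.
If it is in envelope 3 (prior 1/3): the presenter opened envelope 3, so this case is ruled out; weight (1/3)·0 = 0.
The weights sum to 14/27.
So P(the cheque in envelope 1 | the presenter opened envelope 3) = (5/27) / (14/27) = 5/14.

5/14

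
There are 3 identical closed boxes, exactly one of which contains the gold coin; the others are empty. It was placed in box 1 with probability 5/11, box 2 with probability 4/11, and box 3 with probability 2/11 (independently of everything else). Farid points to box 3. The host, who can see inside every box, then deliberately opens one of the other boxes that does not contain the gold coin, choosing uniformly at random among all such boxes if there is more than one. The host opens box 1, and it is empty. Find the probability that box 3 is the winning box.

Apply Bayes' rule, conditioning on where the gold coin actually is.
If it is in box 1 (prior 5/11): the host opened box 1, so this case is ruled out; weight (5/11)·0 = 0.
If it is in box 2 (prior 4/11): the host has no choice, probability 1; weight (4/11)·1 = 4/11.
If it is in box 3 (prior 2/11): the host has 2 equally likely choices, so probability 1/2; weight (2/11)·(1/2) = 1/11.
The weights sum to 5/11.
So P(the gold coin in box 3 | the host opened box 1) = (1/11) / (5/11) = 1/5.

1/5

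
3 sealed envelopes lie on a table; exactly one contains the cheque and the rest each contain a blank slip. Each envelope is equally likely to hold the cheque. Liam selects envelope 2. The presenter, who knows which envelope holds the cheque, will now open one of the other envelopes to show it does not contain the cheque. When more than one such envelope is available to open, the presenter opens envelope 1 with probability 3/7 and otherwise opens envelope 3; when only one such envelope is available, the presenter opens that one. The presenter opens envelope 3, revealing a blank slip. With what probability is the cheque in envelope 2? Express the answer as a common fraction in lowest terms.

Apply Bayes' rule, conditioning on where the cheque actually is.
If it is in envelope 1 (prior 1/3): only envelope 3 is available, probability 1; weight (1/3)·1 = 1/3.
If it is in envelope 2 (prior 1/3): envelope 1 is available but not opened, probability 4/7; weight (1/3)·(4/7) = 4/21.
If it is in envelope 3 (prior 1/3): the presenter opened envelope 3, so this case is ruled out; weight (1/3)·0 = 0.
The weights sum to 11/21.
So P(the cheque in envelope 2 | the presenter opened envelope 3) = (4/21) / (11/21) = 4/11.

4/11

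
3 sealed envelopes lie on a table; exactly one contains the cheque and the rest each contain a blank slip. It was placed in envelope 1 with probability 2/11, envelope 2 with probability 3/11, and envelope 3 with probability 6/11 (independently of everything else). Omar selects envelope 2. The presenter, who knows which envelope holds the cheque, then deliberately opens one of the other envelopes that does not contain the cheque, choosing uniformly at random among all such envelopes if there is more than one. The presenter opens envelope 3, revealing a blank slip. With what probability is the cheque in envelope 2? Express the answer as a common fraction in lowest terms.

3/7

Consider each possible location of the cheque in turn.
If it is in envelope 1 (prior 2/11): the presenter has no choice, probability 1; weight (2/11)·1 = 2/11.
If it is in envelope 2 (prior 3/11): the presenter has 2 equally likely choices, so probability 1/2; weight (3/11)·(1/2) = 3/22.
If it is in envelope 3 (prior 6/11): the presenter opened envelope 3, so this case is ruled out; weight (6/11)·0 = 0.
The weights sum to 7/22.
So P(the cheque in envelope 2 | the presenter opened envelope 3) = (3/22) / (7/22) = 3/7.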